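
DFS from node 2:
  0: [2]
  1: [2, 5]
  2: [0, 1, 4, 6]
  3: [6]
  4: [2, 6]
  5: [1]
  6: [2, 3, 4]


Visit 2, push [6, 4, 1, 0]
Visit 0, push []
Visit 1, push [5]
Visit 5, push []
Visit 4, push [6]
Visit 6, push [3]
Visit 3, push []

DFS order: [2, 0, 1, 5, 4, 6, 3]


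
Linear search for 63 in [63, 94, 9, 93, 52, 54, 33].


i=0: 63==63 found!

Found at 0, 1 comps


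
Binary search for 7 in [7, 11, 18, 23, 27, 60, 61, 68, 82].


Step 1: lo=0, hi=8, mid=4, val=27
Step 2: lo=0, hi=3, mid=1, val=11
Step 3: lo=0, hi=0, mid=0, val=7

Found at index 0


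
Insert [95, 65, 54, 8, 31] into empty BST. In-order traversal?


Insert 95: root
Insert 65: L from 95
Insert 54: L from 95 -> L from 65
Insert 8: L from 95 -> L from 65 -> L from 54
Insert 31: L from 95 -> L from 65 -> L from 54 -> R from 8

In-order: [8, 31, 54, 65, 95]


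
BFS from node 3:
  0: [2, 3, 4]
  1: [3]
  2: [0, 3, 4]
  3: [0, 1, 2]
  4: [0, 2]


Visit 3, enqueue [0, 1, 2]
Visit 0, enqueue [4]
Visit 1, enqueue []
Visit 2, enqueue []
Visit 4, enqueue []

BFS order: [3, 0, 1, 2, 4]


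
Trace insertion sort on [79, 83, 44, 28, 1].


Initial: [79, 83, 44, 28, 1]
Insert 83: [79, 83, 44, 28, 1]
Insert 44: [44, 79, 83, 28, 1]
Insert 28: [28, 44, 79, 83, 1]
Insert 1: [1, 28, 44, 79, 83]

Sorted: [1, 28, 44, 79, 83]


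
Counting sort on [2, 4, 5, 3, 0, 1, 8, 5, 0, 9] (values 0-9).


Input: [2, 4, 5, 3, 0, 1, 8, 5, 0, 9]
Counts: [2, 1, 1, 1, 1, 2, 0, 0, 1, 1]

Sorted: [0, 0, 1, 2, 3, 4, 5, 5, 8, 9]


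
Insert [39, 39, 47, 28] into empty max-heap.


Insert 39: [39]
Insert 39: [39, 39]
Insert 47: [47, 39, 39]
Insert 28: [47, 39, 39, 28]

Final heap: [47, 39, 39, 28]


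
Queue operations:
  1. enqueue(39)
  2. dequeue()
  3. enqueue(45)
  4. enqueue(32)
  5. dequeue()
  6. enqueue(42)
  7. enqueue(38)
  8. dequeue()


enqueue(39) -> [39]
dequeue()->39, []
enqueue(45) -> [45]
enqueue(32) -> [45, 32]
dequeue()->45, [32]
enqueue(42) -> [32, 42]
enqueue(38) -> [32, 42, 38]
dequeue()->32, [42, 38]

Final queue: [42, 38]


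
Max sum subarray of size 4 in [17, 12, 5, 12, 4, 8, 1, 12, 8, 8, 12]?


[0:4]: 46
[1:5]: 33
[2:6]: 29
[3:7]: 25
[4:8]: 25
[5:9]: 29
[6:10]: 29
[7:11]: 40

Max: 46 at [0:4]


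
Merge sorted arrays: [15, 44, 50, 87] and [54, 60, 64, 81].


Take 15 from A
Take 44 from A
Take 50 from A
Take 54 from B
Take 60 from B
Take 64 from B
Take 81 from B

Merged: [15, 44, 50, 54, 60, 64, 81, 87]


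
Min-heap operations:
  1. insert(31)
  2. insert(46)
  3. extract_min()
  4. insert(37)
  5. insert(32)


insert(31) -> [31]
insert(46) -> [31, 46]
extract_min()->31, [46]
insert(37) -> [37, 46]
insert(32) -> [32, 46, 37]

Final heap: [32, 46, 37]


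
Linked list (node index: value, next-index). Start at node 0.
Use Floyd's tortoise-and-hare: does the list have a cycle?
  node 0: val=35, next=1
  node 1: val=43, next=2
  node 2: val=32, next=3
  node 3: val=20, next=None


Floyd's tortoise (slow, +1) and hare (fast, +2):
  init: slow=0, fast=0
  step 1: slow=1, fast=2
  step 2: fast 2->3->None, no cycle

Cycle: no


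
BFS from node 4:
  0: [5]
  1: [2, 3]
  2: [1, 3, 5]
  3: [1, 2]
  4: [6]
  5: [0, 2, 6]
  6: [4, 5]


Visit 4, enqueue [6]
Visit 6, enqueue [5]
Visit 5, enqueue [0, 2]
Visit 0, enqueue []
Visit 2, enqueue [1, 3]
Visit 1, enqueue []
Visit 3, enqueue []

BFS order: [4, 6, 5, 0, 2, 1, 3]


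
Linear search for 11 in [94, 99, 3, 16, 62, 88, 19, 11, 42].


i=0: 94!=11
i=1: 99!=11
i=2: 3!=11
i=3: 16!=11
i=4: 62!=11
i=5: 88!=11
i=6: 19!=11
i=7: 11==11 found!

Found at 7, 8 comps


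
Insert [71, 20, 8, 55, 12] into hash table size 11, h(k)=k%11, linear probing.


Insert 71: h=5 -> slot 5
Insert 20: h=9 -> slot 9
Insert 8: h=8 -> slot 8
Insert 55: h=0 -> slot 0
Insert 12: h=1 -> slot 1

Table: [55, 12, None, None, None, 71, None, None, 8, 20, None]


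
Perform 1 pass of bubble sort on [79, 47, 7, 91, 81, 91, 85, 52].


Initial: [79, 47, 7, 91, 81, 91, 85, 52]
Pass 1: [47, 7, 79, 81, 91, 85, 52, 91] (5 swaps)

After 1 pass: [47, 7, 79, 81, 91, 85, 52, 91]


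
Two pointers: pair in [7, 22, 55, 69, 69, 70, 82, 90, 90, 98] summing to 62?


lo=0(7)+hi=9(98)=105
lo=0(7)+hi=8(90)=97
lo=0(7)+hi=7(90)=97
lo=0(7)+hi=6(82)=89
lo=0(7)+hi=5(70)=77
lo=0(7)+hi=4(69)=76
lo=0(7)+hi=3(69)=76
lo=0(7)+hi=2(55)=62

Yes: 7+55=62


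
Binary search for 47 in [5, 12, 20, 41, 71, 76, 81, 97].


Step 1: lo=0, hi=7, mid=3, val=41
Step 2: lo=4, hi=7, mid=5, val=76
Step 3: lo=4, hi=4, mid=4, val=71

Not found


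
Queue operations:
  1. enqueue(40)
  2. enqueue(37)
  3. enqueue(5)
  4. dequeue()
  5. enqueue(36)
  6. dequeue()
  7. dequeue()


enqueue(40) -> [40]
enqueue(37) -> [40, 37]
enqueue(5) -> [40, 37, 5]
dequeue()->40, [37, 5]
enqueue(36) -> [37, 5, 36]
dequeue()->37, [5, 36]
dequeue()->5, [36]

Final queue: [36]


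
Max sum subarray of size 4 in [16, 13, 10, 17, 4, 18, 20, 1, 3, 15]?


[0:4]: 56
[1:5]: 44
[2:6]: 49
[3:7]: 59
[4:8]: 43
[5:9]: 42
[6:10]: 39

Max: 59 at [3:7]


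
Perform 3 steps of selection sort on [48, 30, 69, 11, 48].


Initial: [48, 30, 69, 11, 48]
Step 1: min=11 at 3
  Swap: [11, 30, 69, 48, 48]
Step 2: min=30 at 1
  Swap: [11, 30, 69, 48, 48]
Step 3: min=48 at 3
  Swap: [11, 30, 48, 69, 48]

After 3 steps: [11, 30, 48, 69, 48]


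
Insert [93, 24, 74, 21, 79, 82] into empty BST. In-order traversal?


Insert 93: root
Insert 24: L from 93
Insert 74: L from 93 -> R from 24
Insert 21: L from 93 -> L from 24
Insert 79: L from 93 -> R from 24 -> R from 74
Insert 82: L from 93 -> R from 24 -> R from 74 -> R from 79

In-order: [21, 24, 74, 79, 82, 93]


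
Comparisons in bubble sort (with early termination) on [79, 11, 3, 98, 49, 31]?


Algorithm: bubble sort (with early termination)
Input: [79, 11, 3, 98, 49, 31]
Sorted: [3, 11, 31, 49, 79, 98]

14


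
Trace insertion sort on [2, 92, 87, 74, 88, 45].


Initial: [2, 92, 87, 74, 88, 45]
Insert 92: [2, 92, 87, 74, 88, 45]
Insert 87: [2, 87, 92, 74, 88, 45]
Insert 74: [2, 74, 87, 92, 88, 45]
Insert 88: [2, 74, 87, 88, 92, 45]
Insert 45: [2, 45, 74, 87, 88, 92]

Sorted: [2, 45, 74, 87, 88, 92]


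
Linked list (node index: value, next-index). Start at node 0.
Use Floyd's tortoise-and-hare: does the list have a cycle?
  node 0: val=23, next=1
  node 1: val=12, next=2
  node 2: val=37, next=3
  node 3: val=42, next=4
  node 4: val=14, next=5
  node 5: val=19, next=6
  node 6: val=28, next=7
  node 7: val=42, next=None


Floyd's tortoise (slow, +1) and hare (fast, +2):
  init: slow=0, fast=0
  step 1: slow=1, fast=2
  step 2: slow=2, fast=4
  step 3: slow=3, fast=6
  step 4: fast 6->7->None, no cycle

Cycle: no


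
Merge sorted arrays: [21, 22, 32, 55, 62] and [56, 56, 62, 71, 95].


Take 21 from A
Take 22 from A
Take 32 from A
Take 55 from A
Take 56 from B
Take 56 from B
Take 62 from A

Merged: [21, 22, 32, 55, 56, 56, 62, 62, 71, 95]


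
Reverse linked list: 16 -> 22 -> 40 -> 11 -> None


Step 1: curr=16, set curr.next=prev(None) | reversed so far: 16
Step 2: curr=22, set curr.next=prev(16) | reversed so far: 22 -> 16
Step 3: curr=40, set curr.next=prev(22) | reversed so far: 40 -> 22 -> 16
Step 4: curr=11, set curr.next=prev(40) | reversed so far: 11 -> 40 -> 22 -> 16

11 -> 40 -> 22 -> 16 -> None


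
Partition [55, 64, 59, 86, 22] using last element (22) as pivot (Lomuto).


Pivot: 22
Place pivot at 0: [22, 64, 59, 86, 55]

Partitioned: [22, 64, 59, 86, 55]


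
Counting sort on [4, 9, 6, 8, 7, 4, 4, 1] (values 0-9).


Input: [4, 9, 6, 8, 7, 4, 4, 1]
Counts: [0, 1, 0, 0, 3, 0, 1, 1, 1, 1]

Sorted: [1, 4, 4, 4, 6, 7, 8, 9]


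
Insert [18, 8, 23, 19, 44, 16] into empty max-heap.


Insert 18: [18]
Insert 8: [18, 8]
Insert 23: [23, 8, 18]
Insert 19: [23, 19, 18, 8]
Insert 44: [44, 23, 18, 8, 19]
Insert 16: [44, 23, 18, 8, 19, 16]

Final heap: [44, 23, 18, 8, 19, 16]


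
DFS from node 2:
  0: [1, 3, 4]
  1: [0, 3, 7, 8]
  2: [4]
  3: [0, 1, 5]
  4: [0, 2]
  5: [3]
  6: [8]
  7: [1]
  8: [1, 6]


Visit 2, push [4]
Visit 4, push [0]
Visit 0, push [3, 1]
Visit 1, push [8, 7, 3]
Visit 3, push [5]
Visit 5, push []
Visit 7, push []
Visit 8, push [6]
Visit 6, push []

DFS order: [2, 4, 0, 1, 3, 5, 7, 8, 6]


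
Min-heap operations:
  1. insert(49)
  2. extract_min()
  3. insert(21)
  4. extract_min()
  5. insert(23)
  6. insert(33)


insert(49) -> [49]
extract_min()->49, []
insert(21) -> [21]
extract_min()->21, []
insert(23) -> [23]
insert(33) -> [23, 33]

Final heap: [23, 33]


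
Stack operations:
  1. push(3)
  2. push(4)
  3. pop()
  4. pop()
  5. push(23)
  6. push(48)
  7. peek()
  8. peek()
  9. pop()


push(3) -> [3]
push(4) -> [3, 4]
pop()->4, [3]
pop()->3, []
push(23) -> [23]
push(48) -> [23, 48]
peek()->48
peek()->48
pop()->48, [23]

Final stack: [23]


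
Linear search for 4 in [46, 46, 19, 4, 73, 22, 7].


i=0: 46!=4
i=1: 46!=4
i=2: 19!=4
i=3: 4==4 found!

Found at 3, 4 comps


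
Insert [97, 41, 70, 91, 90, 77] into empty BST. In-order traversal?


Insert 97: root
Insert 41: L from 97
Insert 70: L from 97 -> R from 41
Insert 91: L from 97 -> R from 41 -> R from 70
Insert 90: L from 97 -> R from 41 -> R from 70 -> L from 91
Insert 77: L from 97 -> R from 41 -> R from 70 -> L from 91 -> L from 90

In-order: [41, 70, 77, 90, 91, 97]


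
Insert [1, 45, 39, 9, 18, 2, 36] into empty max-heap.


Insert 1: [1]
Insert 45: [45, 1]
Insert 39: [45, 1, 39]
Insert 9: [45, 9, 39, 1]
Insert 18: [45, 18, 39, 1, 9]
Insert 2: [45, 18, 39, 1, 9, 2]
Insert 36: [45, 18, 39, 1, 9, 2, 36]

Final heap: [45, 18, 39, 1, 9, 2, 36]


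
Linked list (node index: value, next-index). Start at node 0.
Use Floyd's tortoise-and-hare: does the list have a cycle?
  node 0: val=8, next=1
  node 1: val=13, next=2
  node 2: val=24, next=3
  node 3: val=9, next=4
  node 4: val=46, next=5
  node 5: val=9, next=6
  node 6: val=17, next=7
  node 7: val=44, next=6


Floyd's tortoise (slow, +1) and hare (fast, +2):
  init: slow=0, fast=0
  step 1: slow=1, fast=2
  step 2: slow=2, fast=4
  step 3: slow=3, fast=6
  step 4: slow=4, fast=6
  step 5: slow=5, fast=6
  step 6: slow=6, fast=6
  slow == fast at node 6: cycle detected

Cycle: yes


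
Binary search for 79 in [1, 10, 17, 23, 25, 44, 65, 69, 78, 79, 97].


Step 1: lo=0, hi=10, mid=5, val=44
Step 2: lo=6, hi=10, mid=8, val=78
Step 3: lo=9, hi=10, mid=9, val=79

Found at index 9


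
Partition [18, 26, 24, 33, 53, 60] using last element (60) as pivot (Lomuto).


Pivot: 60
  18 <= 60: advance i (no swap)
  26 <= 60: advance i (no swap)
  24 <= 60: advance i (no swap)
  33 <= 60: advance i (no swap)
  53 <= 60: advance i (no swap)
Place pivot at 5: [18, 26, 24, 33, 53, 60]

Partitioned: [18, 26, 24, 33, 53, 60]


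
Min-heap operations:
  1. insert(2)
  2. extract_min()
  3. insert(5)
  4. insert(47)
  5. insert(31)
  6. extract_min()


insert(2) -> [2]
extract_min()->2, []
insert(5) -> [5]
insert(47) -> [5, 47]
insert(31) -> [5, 47, 31]
extract_min()->5, [31, 47]

Final heap: [31, 47]


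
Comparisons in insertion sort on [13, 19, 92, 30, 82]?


Algorithm: insertion sort
Input: [13, 19, 92, 30, 82]
Sorted: [13, 19, 30, 82, 92]

6


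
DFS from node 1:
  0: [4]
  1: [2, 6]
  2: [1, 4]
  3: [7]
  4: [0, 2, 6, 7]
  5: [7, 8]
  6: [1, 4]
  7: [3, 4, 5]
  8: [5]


Visit 1, push [6, 2]
Visit 2, push [4]
Visit 4, push [7, 6, 0]
Visit 0, push []
Visit 6, push []
Visit 7, push [5, 3]
Visit 3, push []
Visit 5, push [8]
Visit 8, push []

DFS order: [1, 2, 4, 0, 6, 7, 3, 5, 8]


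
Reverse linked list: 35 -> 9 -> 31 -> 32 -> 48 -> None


Step 1: curr=35, set curr.next=prev(None) | reversed so far: 35
Step 2: curr=9, set curr.next=prev(35) | reversed so far: 9 -> 35
Step 3: curr=31, set curr.next=prev(9) | reversed so far: 31 -> 9 -> 35
Step 4: curr=32, set curr.next=prev(31) | reversed so far: 32 -> 31 -> 9 -> 35
Step 5: curr=48, set curr.next=prev(32) | reversed so far: 48 -> 32 -> 31 -> 9 -> 35

48 -> 32 -> 31 -> 9 -> 35 -> None


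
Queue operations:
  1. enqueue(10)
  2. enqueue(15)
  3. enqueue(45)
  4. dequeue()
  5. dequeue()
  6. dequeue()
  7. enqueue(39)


enqueue(10) -> [10]
enqueue(15) -> [10, 15]
enqueue(45) -> [10, 15, 45]
dequeue()->10, [15, 45]
dequeue()->15, [45]
dequeue()->45, []
enqueue(39) -> [39]

Final queue: [39]


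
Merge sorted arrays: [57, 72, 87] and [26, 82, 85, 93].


Take 26 from B
Take 57 from A
Take 72 from A
Take 82 from B
Take 85 from B
Take 87 from A

Merged: [26, 57, 72, 82, 85, 87, 93]


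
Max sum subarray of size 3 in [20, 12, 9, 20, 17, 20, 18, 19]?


[0:3]: 41
[1:4]: 41
[2:5]: 46
[3:6]: 57
[4:7]: 55
[5:8]: 57

Max: 57 at [3:6]


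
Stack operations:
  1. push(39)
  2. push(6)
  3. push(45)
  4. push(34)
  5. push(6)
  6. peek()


push(39) -> [39]
push(6) -> [39, 6]
push(45) -> [39, 6, 45]
push(34) -> [39, 6, 45, 34]
push(6) -> [39, 6, 45, 34, 6]
peek()->6

Final stack: [39, 6, 45, 34, 6]


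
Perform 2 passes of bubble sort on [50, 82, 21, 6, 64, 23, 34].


Initial: [50, 82, 21, 6, 64, 23, 34]
Pass 1: [50, 21, 6, 64, 23, 34, 82] (5 swaps)
Pass 2: [21, 6, 50, 23, 34, 64, 82] (4 swaps)

After 2 passes: [21, 6, 50, 23, 34, 64, 82]


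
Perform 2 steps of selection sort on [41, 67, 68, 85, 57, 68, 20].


Initial: [41, 67, 68, 85, 57, 68, 20]
Step 1: min=20 at 6
  Swap: [20, 67, 68, 85, 57, 68, 41]
Step 2: min=41 at 6
  Swap: [20, 41, 68, 85, 57, 68, 67]

After 2 steps: [20, 41, 68, 85, 57, 68, 67]


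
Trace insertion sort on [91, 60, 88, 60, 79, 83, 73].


Initial: [91, 60, 88, 60, 79, 83, 73]
Insert 60: [60, 91, 88, 60, 79, 83, 73]
Insert 88: [60, 88, 91, 60, 79, 83, 73]
Insert 60: [60, 60, 88, 91, 79, 83, 73]
Insert 79: [60, 60, 79, 88, 91, 83, 73]
Insert 83: [60, 60, 79, 83, 88, 91, 73]
Insert 73: [60, 60, 73, 79, 83, 88, 91]

Sorted: [60, 60, 73, 79, 83, 88, 91]


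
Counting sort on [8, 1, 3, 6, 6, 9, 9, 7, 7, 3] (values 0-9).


Input: [8, 1, 3, 6, 6, 9, 9, 7, 7, 3]
Counts: [0, 1, 0, 2, 0, 0, 2, 2, 1, 2]

Sorted: [1, 3, 3, 6, 6, 7, 7, 8, 9, 9]


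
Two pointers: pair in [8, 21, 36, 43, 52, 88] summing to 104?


lo=0(8)+hi=5(88)=96
lo=1(21)+hi=5(88)=109
lo=1(21)+hi=4(52)=73
lo=2(36)+hi=4(52)=88
lo=3(43)+hi=4(52)=95

No pair found


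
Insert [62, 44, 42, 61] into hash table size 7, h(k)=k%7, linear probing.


Insert 62: h=6 -> slot 6
Insert 44: h=2 -> slot 2
Insert 42: h=0 -> slot 0
Insert 61: h=5 -> slot 5

Table: [42, None, 44, None, None, 61, 62]


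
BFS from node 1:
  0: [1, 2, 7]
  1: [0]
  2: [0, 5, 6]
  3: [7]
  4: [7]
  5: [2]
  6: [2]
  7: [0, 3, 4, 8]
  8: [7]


Visit 1, enqueue [0]
Visit 0, enqueue [2, 7]
Visit 2, enqueue [5, 6]
Visit 7, enqueue [3, 4, 8]
Visit 5, enqueue []
Visit 6, enqueue []
Visit 3, enqueue []
Visit 4, enqueue []
Visit 8, enqueue []

BFS order: [1, 0, 2, 7, 5, 6, 3, 4, 8]


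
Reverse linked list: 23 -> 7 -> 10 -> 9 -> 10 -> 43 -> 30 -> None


Step 1: curr=23, set curr.next=prev(None) | reversed so far: 23
Step 2: curr=7, set curr.next=prev(23) | reversed so far: 7 -> 23
Step 3: curr=10, set curr.next=prev(7) | reversed so far: 10 -> 7 -> 23
Step 4: curr=9, set curr.next=prev(10) | reversed so far: 9 -> 10 -> 7 -> 23
Step 5: curr=10, set curr.next=prev(9) | reversed so far: 10 -> 9 -> 10 -> 7 -> 23
Step 6: curr=43, set curr.next=prev(10) | reversed so far: 43 -> 10 -> 9 -> 10 -> 7 -> 23
Step 7: curr=30, set curr.next=prev(43) | reversed so far: 30 -> 43 -> 10 -> 9 -> 10 -> 7 -> 23

30 -> 43 -> 10 -> 9 -> 10 -> 7 -> 23 -> None


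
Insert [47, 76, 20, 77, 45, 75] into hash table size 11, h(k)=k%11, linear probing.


Insert 47: h=3 -> slot 3
Insert 76: h=10 -> slot 10
Insert 20: h=9 -> slot 9
Insert 77: h=0 -> slot 0
Insert 45: h=1 -> slot 1
Insert 75: h=9, 4 probes -> slot 2

Table: [77, 45, 75, 47, None, None, None, None, None, 20, 76]


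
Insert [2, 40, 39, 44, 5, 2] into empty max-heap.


Insert 2: [2]
Insert 40: [40, 2]
Insert 39: [40, 2, 39]
Insert 44: [44, 40, 39, 2]
Insert 5: [44, 40, 39, 2, 5]
Insert 2: [44, 40, 39, 2, 5, 2]

Final heap: [44, 40, 39, 2, 5, 2]


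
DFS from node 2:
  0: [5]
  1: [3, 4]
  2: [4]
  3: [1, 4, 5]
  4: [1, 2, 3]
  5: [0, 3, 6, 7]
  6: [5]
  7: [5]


Visit 2, push [4]
Visit 4, push [3, 1]
Visit 1, push [3]
Visit 3, push [5]
Visit 5, push [7, 6, 0]
Visit 0, push []
Visit 6, push []
Visit 7, push []

DFS order: [2, 4, 1, 3, 5, 0, 6, 7]


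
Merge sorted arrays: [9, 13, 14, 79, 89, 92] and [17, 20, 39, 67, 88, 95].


Take 9 from A
Take 13 from A
Take 14 from A
Take 17 from B
Take 20 from B
Take 39 from B
Take 67 from B
Take 79 from A
Take 88 from B
Take 89 from A
Take 92 from A

Merged: [9, 13, 14, 17, 20, 39, 67, 79, 88, 89, 92, 95]


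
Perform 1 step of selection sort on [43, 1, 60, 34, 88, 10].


Initial: [43, 1, 60, 34, 88, 10]
Step 1: min=1 at 1
  Swap: [1, 43, 60, 34, 88, 10]

After 1 step: [1, 43, 60, 34, 88, 10]


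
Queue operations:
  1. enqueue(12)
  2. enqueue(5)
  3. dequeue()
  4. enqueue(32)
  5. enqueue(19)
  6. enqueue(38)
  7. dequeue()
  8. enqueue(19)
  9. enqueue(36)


enqueue(12) -> [12]
enqueue(5) -> [12, 5]
dequeue()->12, [5]
enqueue(32) -> [5, 32]
enqueue(19) -> [5, 32, 19]
enqueue(38) -> [5, 32, 19, 38]
dequeue()->5, [32, 19, 38]
enqueue(19) -> [32, 19, 38, 19]
enqueue(36) -> [32, 19, 38, 19, 36]

Final queue: [32, 19, 38, 19, 36]


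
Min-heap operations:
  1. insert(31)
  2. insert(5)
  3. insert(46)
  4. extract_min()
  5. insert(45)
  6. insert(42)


insert(31) -> [31]
insert(5) -> [5, 31]
insert(46) -> [5, 31, 46]
extract_min()->5, [31, 46]
insert(45) -> [31, 46, 45]
insert(42) -> [31, 42, 45, 46]

Final heap: [31, 42, 45, 46]


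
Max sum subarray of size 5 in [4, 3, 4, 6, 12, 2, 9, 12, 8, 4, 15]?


[0:5]: 29
[1:6]: 27
[2:7]: 33
[3:8]: 41
[4:9]: 43
[5:10]: 35
[6:11]: 48

Max: 48 at [6:11]


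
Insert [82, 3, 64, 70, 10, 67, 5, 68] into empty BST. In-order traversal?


Insert 82: root
Insert 3: L from 82
Insert 64: L from 82 -> R from 3
Insert 70: L from 82 -> R from 3 -> R from 64
Insert 10: L from 82 -> R from 3 -> L from 64
Insert 67: L from 82 -> R from 3 -> R from 64 -> L from 70
Insert 5: L from 82 -> R from 3 -> L from 64 -> L from 10
Insert 68: L from 82 -> R from 3 -> R from 64 -> L from 70 -> R from 67

In-order: [3, 5, 10, 64, 67, 68, 70, 82]


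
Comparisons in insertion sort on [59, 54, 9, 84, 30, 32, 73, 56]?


Algorithm: insertion sort
Input: [59, 54, 9, 84, 30, 32, 73, 56]
Sorted: [9, 30, 32, 54, 56, 59, 73, 84]

18


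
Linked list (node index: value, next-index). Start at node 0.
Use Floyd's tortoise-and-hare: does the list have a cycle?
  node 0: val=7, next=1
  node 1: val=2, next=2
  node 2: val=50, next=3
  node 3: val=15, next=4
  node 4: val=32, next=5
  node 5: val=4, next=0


Floyd's tortoise (slow, +1) and hare (fast, +2):
  init: slow=0, fast=0
  step 1: slow=1, fast=2
  step 2: slow=2, fast=4
  step 3: slow=3, fast=0
  step 4: slow=4, fast=2
  step 5: slow=5, fast=4
  step 6: slow=0, fast=0
  slow == fast at node 0: cycle detected

Cycle: yes


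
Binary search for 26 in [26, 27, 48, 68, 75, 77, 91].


Step 1: lo=0, hi=6, mid=3, val=68
Step 2: lo=0, hi=2, mid=1, val=27
Step 3: lo=0, hi=0, mid=0, val=26

Found at index 0


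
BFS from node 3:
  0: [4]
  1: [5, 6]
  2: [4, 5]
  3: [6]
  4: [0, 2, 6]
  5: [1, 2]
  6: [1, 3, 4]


Visit 3, enqueue [6]
Visit 6, enqueue [1, 4]
Visit 1, enqueue [5]
Visit 4, enqueue [0, 2]
Visit 5, enqueue []
Visit 0, enqueue []
Visit 2, enqueue []

BFS order: [3, 6, 1, 4, 5, 0, 2]


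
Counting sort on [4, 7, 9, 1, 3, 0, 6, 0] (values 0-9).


Input: [4, 7, 9, 1, 3, 0, 6, 0]
Counts: [2, 1, 0, 1, 1, 0, 1, 1, 0, 1]

Sorted: [0, 0, 1, 3, 4, 6, 7, 9]


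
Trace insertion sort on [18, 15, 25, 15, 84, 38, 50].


Initial: [18, 15, 25, 15, 84, 38, 50]
Insert 15: [15, 18, 25, 15, 84, 38, 50]
Insert 25: [15, 18, 25, 15, 84, 38, 50]
Insert 15: [15, 15, 18, 25, 84, 38, 50]
Insert 84: [15, 15, 18, 25, 84, 38, 50]
Insert 38: [15, 15, 18, 25, 38, 84, 50]
Insert 50: [15, 15, 18, 25, 38, 50, 84]

Sorted: [15, 15, 18, 25, 38, 50, 84]


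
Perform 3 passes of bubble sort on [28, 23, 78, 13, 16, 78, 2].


Initial: [28, 23, 78, 13, 16, 78, 2]
Pass 1: [23, 28, 13, 16, 78, 2, 78] (4 swaps)
Pass 2: [23, 13, 16, 28, 2, 78, 78] (3 swaps)
Pass 3: [13, 16, 23, 2, 28, 78, 78] (3 swaps)

After 3 passes: [13, 16, 23, 2, 28, 78, 78]


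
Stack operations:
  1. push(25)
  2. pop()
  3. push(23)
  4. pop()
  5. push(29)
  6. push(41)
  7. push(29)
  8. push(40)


push(25) -> [25]
pop()->25, []
push(23) -> [23]
pop()->23, []
push(29) -> [29]
push(41) -> [29, 41]
push(29) -> [29, 41, 29]
push(40) -> [29, 41, 29, 40]

Final stack: [29, 41, 29, 40]


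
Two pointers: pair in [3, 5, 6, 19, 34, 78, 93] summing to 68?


lo=0(3)+hi=6(93)=96
lo=0(3)+hi=5(78)=81
lo=0(3)+hi=4(34)=37
lo=1(5)+hi=4(34)=39
lo=2(6)+hi=4(34)=40
lo=3(19)+hi=4(34)=53

No pair found


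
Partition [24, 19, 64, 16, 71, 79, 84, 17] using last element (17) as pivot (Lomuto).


Pivot: 17
  16 <= 17: swap -> [16, 19, 64, 24, 71, 79, 84, 17]
Place pivot at 1: [16, 17, 64, 24, 71, 79, 84, 19]

Partitioned: [16, 17, 64, 24, 71, 79, 84, 19]


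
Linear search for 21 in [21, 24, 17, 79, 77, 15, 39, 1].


i=0: 21==21 found!

Found at 0, 1 comps


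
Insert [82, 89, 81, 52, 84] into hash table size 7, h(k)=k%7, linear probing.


Insert 82: h=5 -> slot 5
Insert 89: h=5, 1 probes -> slot 6
Insert 81: h=4 -> slot 4
Insert 52: h=3 -> slot 3
Insert 84: h=0 -> slot 0

Table: [84, None, None, 52, 81, 82, 89]


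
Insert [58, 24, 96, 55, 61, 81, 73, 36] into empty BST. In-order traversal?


Insert 58: root
Insert 24: L from 58
Insert 96: R from 58
Insert 55: L from 58 -> R from 24
Insert 61: R from 58 -> L from 96
Insert 81: R from 58 -> L from 96 -> R from 61
Insert 73: R from 58 -> L from 96 -> R from 61 -> L from 81
Insert 36: L from 58 -> R from 24 -> L from 55

In-order: [24, 36, 55, 58, 61, 73, 81, 96]


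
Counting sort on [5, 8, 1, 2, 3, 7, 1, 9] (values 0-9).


Input: [5, 8, 1, 2, 3, 7, 1, 9]
Counts: [0, 2, 1, 1, 0, 1, 0, 1, 1, 1]

Sorted: [1, 1, 2, 3, 5, 7, 8, 9]


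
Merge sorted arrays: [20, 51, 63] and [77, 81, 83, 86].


Take 20 from A
Take 51 from A
Take 63 from A

Merged: [20, 51, 63, 77, 81, 83, 86]


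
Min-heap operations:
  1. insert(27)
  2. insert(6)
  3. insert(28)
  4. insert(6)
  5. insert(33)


insert(27) -> [27]
insert(6) -> [6, 27]
insert(28) -> [6, 27, 28]
insert(6) -> [6, 6, 28, 27]
insert(33) -> [6, 6, 28, 27, 33]

Final heap: [6, 6, 28, 27, 33]


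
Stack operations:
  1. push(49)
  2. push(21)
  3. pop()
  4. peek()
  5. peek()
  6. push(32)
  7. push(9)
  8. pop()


push(49) -> [49]
push(21) -> [49, 21]
pop()->21, [49]
peek()->49
peek()->49
push(32) -> [49, 32]
push(9) -> [49, 32, 9]
pop()->9, [49, 32]

Final stack: [49, 32]


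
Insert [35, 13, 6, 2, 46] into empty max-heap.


Insert 35: [35]
Insert 13: [35, 13]
Insert 6: [35, 13, 6]
Insert 2: [35, 13, 6, 2]
Insert 46: [46, 35, 6, 2, 13]

Final heap: [46, 35, 6, 2, 13]


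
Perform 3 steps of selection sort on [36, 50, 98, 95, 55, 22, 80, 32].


Initial: [36, 50, 98, 95, 55, 22, 80, 32]
Step 1: min=22 at 5
  Swap: [22, 50, 98, 95, 55, 36, 80, 32]
Step 2: min=32 at 7
  Swap: [22, 32, 98, 95, 55, 36, 80, 50]
Step 3: min=36 at 5
  Swap: [22, 32, 36, 95, 55, 98, 80, 50]

After 3 steps: [22, 32, 36, 95, 55, 98, 80, 50]


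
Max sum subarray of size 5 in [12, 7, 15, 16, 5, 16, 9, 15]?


[0:5]: 55
[1:6]: 59
[2:7]: 61
[3:8]: 61

Max: 61 at [2:7]


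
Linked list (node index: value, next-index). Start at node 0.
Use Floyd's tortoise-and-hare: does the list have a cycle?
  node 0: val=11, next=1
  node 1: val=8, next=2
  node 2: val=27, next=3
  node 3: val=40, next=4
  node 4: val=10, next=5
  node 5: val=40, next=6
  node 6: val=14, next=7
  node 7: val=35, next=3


Floyd's tortoise (slow, +1) and hare (fast, +2):
  init: slow=0, fast=0
  step 1: slow=1, fast=2
  step 2: slow=2, fast=4
  step 3: slow=3, fast=6
  step 4: slow=4, fast=3
  step 5: slow=5, fast=5
  slow == fast at node 5: cycle detected

Cycle: yes


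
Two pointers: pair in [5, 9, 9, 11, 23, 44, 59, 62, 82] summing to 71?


lo=0(5)+hi=8(82)=87
lo=0(5)+hi=7(62)=67
lo=1(9)+hi=7(62)=71

Yes: 9+62=71


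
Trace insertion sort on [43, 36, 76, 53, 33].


Initial: [43, 36, 76, 53, 33]
Insert 36: [36, 43, 76, 53, 33]
Insert 76: [36, 43, 76, 53, 33]
Insert 53: [36, 43, 53, 76, 33]
Insert 33: [33, 36, 43, 53, 76]

Sorted: [33, 36, 43, 53, 76]


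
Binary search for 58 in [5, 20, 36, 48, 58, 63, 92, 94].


Step 1: lo=0, hi=7, mid=3, val=48
Step 2: lo=4, hi=7, mid=5, val=63
Step 3: lo=4, hi=4, mid=4, val=58

Found at index 4


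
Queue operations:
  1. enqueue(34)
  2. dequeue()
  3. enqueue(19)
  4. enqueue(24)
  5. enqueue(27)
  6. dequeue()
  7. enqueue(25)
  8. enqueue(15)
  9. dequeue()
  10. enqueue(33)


enqueue(34) -> [34]
dequeue()->34, []
enqueue(19) -> [19]
enqueue(24) -> [19, 24]
enqueue(27) -> [19, 24, 27]
dequeue()->19, [24, 27]
enqueue(25) -> [24, 27, 25]
enqueue(15) -> [24, 27, 25, 15]
dequeue()->24, [27, 25, 15]
enqueue(33) -> [27, 25, 15, 33]

Final queue: [27, 25, 15, 33]


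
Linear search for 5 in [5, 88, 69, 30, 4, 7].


i=0: 5==5 found!

Found at 0, 1 comps


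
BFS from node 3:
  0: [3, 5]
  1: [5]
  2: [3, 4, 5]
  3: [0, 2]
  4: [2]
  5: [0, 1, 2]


Visit 3, enqueue [0, 2]
Visit 0, enqueue [5]
Visit 2, enqueue [4]
Visit 5, enqueue [1]
Visit 4, enqueue []
Visit 1, enqueue []

BFS order: [3, 0, 2, 5, 4, 1]


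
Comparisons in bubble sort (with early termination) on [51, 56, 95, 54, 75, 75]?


Algorithm: bubble sort (with early termination)
Input: [51, 56, 95, 54, 75, 75]
Sorted: [51, 54, 56, 75, 75, 95]

12


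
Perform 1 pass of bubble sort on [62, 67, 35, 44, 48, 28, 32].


Initial: [62, 67, 35, 44, 48, 28, 32]
Pass 1: [62, 35, 44, 48, 28, 32, 67] (5 swaps)

After 1 pass: [62, 35, 44, 48, 28, 32, 67]


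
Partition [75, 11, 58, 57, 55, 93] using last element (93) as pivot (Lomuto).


Pivot: 93
  75 <= 93: advance i (no swap)
  11 <= 93: advance i (no swap)
  58 <= 93: advance i (no swap)
  57 <= 93: advance i (no swap)
  55 <= 93: advance i (no swap)
Place pivot at 5: [75, 11, 58, 57, 55, 93]

Partitioned: [75, 11, 58, 57, 55, 93]


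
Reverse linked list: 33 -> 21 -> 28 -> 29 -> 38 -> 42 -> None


Step 1: curr=33, set curr.next=prev(None) | reversed so far: 33
Step 2: curr=21, set curr.next=prev(33) | reversed so far: 21 -> 33
Step 3: curr=28, set curr.next=prev(21) | reversed so far: 28 -> 21 -> 33
Step 4: curr=29, set curr.next=prev(28) | reversed so far: 29 -> 28 -> 21 -> 33
Step 5: curr=38, set curr.next=prev(29) | reversed so far: 38 -> 29 -> 28 -> 21 -> 33
Step 6: curr=42, set curr.next=prev(38) | reversed so far: 42 -> 38 -> 29 -> 28 -> 21 -> 33

42 -> 38 -> 29 -> 28 -> 21 -> 33 -> None


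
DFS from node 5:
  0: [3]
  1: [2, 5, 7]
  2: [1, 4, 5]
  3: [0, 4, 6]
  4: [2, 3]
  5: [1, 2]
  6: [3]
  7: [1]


Visit 5, push [2, 1]
Visit 1, push [7, 2]
Visit 2, push [4]
Visit 4, push [3]
Visit 3, push [6, 0]
Visit 0, push []
Visit 6, push []
Visit 7, push []

DFS order: [5, 1, 2, 4, 3, 0, 6, 7]


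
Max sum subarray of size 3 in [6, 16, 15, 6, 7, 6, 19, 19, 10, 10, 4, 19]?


[0:3]: 37
[1:4]: 37
[2:5]: 28
[3:6]: 19
[4:7]: 32
[5:8]: 44
[6:9]: 48
[7:10]: 39
[8:11]: 24
[9:12]: 33

Max: 48 at [6:9]


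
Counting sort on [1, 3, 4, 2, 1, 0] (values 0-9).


Input: [1, 3, 4, 2, 1, 0]
Counts: [1, 2, 1, 1, 1, 0, 0, 0, 0, 0]

Sorted: [0, 1, 1, 2, 3, 4]


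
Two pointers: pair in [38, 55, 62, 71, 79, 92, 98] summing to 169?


lo=0(38)+hi=6(98)=136
lo=1(55)+hi=6(98)=153
lo=2(62)+hi=6(98)=160
lo=3(71)+hi=6(98)=169

Yes: 71+98=169


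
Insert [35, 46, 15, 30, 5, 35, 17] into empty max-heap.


Insert 35: [35]
Insert 46: [46, 35]
Insert 15: [46, 35, 15]
Insert 30: [46, 35, 15, 30]
Insert 5: [46, 35, 15, 30, 5]
Insert 35: [46, 35, 35, 30, 5, 15]
Insert 17: [46, 35, 35, 30, 5, 15, 17]

Final heap: [46, 35, 35, 30, 5, 15, 17]


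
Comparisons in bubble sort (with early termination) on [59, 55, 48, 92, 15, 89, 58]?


Algorithm: bubble sort (with early termination)
Input: [59, 55, 48, 92, 15, 89, 58]
Sorted: [15, 48, 55, 58, 59, 89, 92]

20


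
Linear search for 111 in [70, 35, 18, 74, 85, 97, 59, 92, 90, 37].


i=0: 70!=111
i=1: 35!=111
i=2: 18!=111
i=3: 74!=111
i=4: 85!=111
i=5: 97!=111
i=6: 59!=111
i=7: 92!=111
i=8: 90!=111
i=9: 37!=111

Not found, 10 comps


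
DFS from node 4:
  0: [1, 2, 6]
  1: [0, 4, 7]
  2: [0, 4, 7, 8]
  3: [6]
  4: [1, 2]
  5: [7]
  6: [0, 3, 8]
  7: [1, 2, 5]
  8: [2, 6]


Visit 4, push [2, 1]
Visit 1, push [7, 0]
Visit 0, push [6, 2]
Visit 2, push [8, 7]
Visit 7, push [5]
Visit 5, push []
Visit 8, push [6]
Visit 6, push [3]
Visit 3, push []

DFS order: [4, 1, 0, 2, 7, 5, 8, 6, 3]


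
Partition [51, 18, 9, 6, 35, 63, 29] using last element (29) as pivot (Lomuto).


Pivot: 29
  18 <= 29: swap -> [18, 51, 9, 6, 35, 63, 29]
  9 <= 29: swap -> [18, 9, 51, 6, 35, 63, 29]
  6 <= 29: swap -> [18, 9, 6, 51, 35, 63, 29]
Place pivot at 3: [18, 9, 6, 29, 35, 63, 51]

Partitioned: [18, 9, 6, 29, 35, 63, 51]


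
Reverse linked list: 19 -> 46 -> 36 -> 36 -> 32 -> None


Step 1: curr=19, set curr.next=prev(None) | reversed so far: 19
Step 2: curr=46, set curr.next=prev(19) | reversed so far: 46 -> 19
Step 3: curr=36, set curr.next=prev(46) | reversed so far: 36 -> 46 -> 19
Step 4: curr=36, set curr.next=prev(36) | reversed so far: 36 -> 36 -> 46 -> 19
Step 5: curr=32, set curr.next=prev(36) | reversed so far: 32 -> 36 -> 36 -> 46 -> 19

32 -> 36 -> 36 -> 46 -> 19 -> None


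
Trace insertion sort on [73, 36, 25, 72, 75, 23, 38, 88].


Initial: [73, 36, 25, 72, 75, 23, 38, 88]
Insert 36: [36, 73, 25, 72, 75, 23, 38, 88]
Insert 25: [25, 36, 73, 72, 75, 23, 38, 88]
Insert 72: [25, 36, 72, 73, 75, 23, 38, 88]
Insert 75: [25, 36, 72, 73, 75, 23, 38, 88]
Insert 23: [23, 25, 36, 72, 73, 75, 38, 88]
Insert 38: [23, 25, 36, 38, 72, 73, 75, 88]
Insert 88: [23, 25, 36, 38, 72, 73, 75, 88]

Sorted: [23, 25, 36, 38, 72, 73, 75, 88]


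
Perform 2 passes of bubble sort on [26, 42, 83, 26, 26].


Initial: [26, 42, 83, 26, 26]
Pass 1: [26, 42, 26, 26, 83] (2 swaps)
Pass 2: [26, 26, 26, 42, 83] (2 swaps)

After 2 passes: [26, 26, 26, 42, 83]


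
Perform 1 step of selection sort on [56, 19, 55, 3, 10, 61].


Initial: [56, 19, 55, 3, 10, 61]
Step 1: min=3 at 3
  Swap: [3, 19, 55, 56, 10, 61]

After 1 step: [3, 19, 55, 56, 10, 61]


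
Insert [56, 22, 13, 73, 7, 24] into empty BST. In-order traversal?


Insert 56: root
Insert 22: L from 56
Insert 13: L from 56 -> L from 22
Insert 73: R from 56
Insert 7: L from 56 -> L from 22 -> L from 13
Insert 24: L from 56 -> R from 22

In-order: [7, 13, 22, 24, 56, 73]


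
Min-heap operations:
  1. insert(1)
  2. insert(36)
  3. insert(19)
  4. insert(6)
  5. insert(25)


insert(1) -> [1]
insert(36) -> [1, 36]
insert(19) -> [1, 36, 19]
insert(6) -> [1, 6, 19, 36]
insert(25) -> [1, 6, 19, 36, 25]

Final heap: [1, 6, 19, 36, 25]


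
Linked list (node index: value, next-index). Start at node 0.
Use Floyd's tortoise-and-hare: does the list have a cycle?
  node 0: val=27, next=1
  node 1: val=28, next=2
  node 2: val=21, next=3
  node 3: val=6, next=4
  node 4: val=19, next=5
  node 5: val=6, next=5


Floyd's tortoise (slow, +1) and hare (fast, +2):
  init: slow=0, fast=0
  step 1: slow=1, fast=2
  step 2: slow=2, fast=4
  step 3: slow=3, fast=5
  step 4: slow=4, fast=5
  step 5: slow=5, fast=5
  slow == fast at node 5: cycle detected

Cycle: yes


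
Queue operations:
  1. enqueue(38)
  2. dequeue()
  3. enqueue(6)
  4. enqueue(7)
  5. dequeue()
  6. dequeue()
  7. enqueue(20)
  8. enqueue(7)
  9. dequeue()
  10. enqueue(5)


enqueue(38) -> [38]
dequeue()->38, []
enqueue(6) -> [6]
enqueue(7) -> [6, 7]
dequeue()->6, [7]
dequeue()->7, []
enqueue(20) -> [20]
enqueue(7) -> [20, 7]
dequeue()->20, [7]
enqueue(5) -> [7, 5]

Final queue: [7, 5]


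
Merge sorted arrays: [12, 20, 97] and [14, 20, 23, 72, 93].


Take 12 from A
Take 14 from B
Take 20 from A
Take 20 from B
Take 23 from B
Take 72 from B
Take 93 from B

Merged: [12, 14, 20, 20, 23, 72, 93, 97]


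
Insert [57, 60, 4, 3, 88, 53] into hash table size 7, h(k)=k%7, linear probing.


Insert 57: h=1 -> slot 1
Insert 60: h=4 -> slot 4
Insert 4: h=4, 1 probes -> slot 5
Insert 3: h=3 -> slot 3
Insert 88: h=4, 2 probes -> slot 6
Insert 53: h=4, 3 probes -> slot 0

Table: [53, 57, None, 3, 60, 4, 88]


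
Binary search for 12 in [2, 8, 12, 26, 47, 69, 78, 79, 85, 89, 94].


Step 1: lo=0, hi=10, mid=5, val=69
Step 2: lo=0, hi=4, mid=2, val=12

Found at index 2


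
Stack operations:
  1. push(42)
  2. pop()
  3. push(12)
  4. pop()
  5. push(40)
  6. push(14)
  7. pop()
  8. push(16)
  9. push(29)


push(42) -> [42]
pop()->42, []
push(12) -> [12]
pop()->12, []
push(40) -> [40]
push(14) -> [40, 14]
pop()->14, [40]
push(16) -> [40, 16]
push(29) -> [40, 16, 29]

Final stack: [40, 16, 29]


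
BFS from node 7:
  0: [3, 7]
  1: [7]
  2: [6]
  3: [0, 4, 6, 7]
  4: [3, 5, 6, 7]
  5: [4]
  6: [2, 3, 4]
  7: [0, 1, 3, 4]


Visit 7, enqueue [0, 1, 3, 4]
Visit 0, enqueue []
Visit 1, enqueue []
Visit 3, enqueue [6]
Visit 4, enqueue [5]
Visit 6, enqueue [2]
Visit 5, enqueue []
Visit 2, enqueue []

BFS order: [7, 0, 1, 3, 4, 6, 5, 2]


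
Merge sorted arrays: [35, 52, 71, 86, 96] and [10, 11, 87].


Take 10 from B
Take 11 from B
Take 35 from A
Take 52 from A
Take 71 from A
Take 86 from A
Take 87 from B

Merged: [10, 11, 35, 52, 71, 86, 87, 96]


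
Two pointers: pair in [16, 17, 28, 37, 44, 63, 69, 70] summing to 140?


lo=0(16)+hi=7(70)=86
lo=1(17)+hi=7(70)=87
lo=2(28)+hi=7(70)=98
lo=3(37)+hi=7(70)=107
lo=4(44)+hi=7(70)=114
lo=5(63)+hi=7(70)=133
lo=6(69)+hi=7(70)=139

No pair found


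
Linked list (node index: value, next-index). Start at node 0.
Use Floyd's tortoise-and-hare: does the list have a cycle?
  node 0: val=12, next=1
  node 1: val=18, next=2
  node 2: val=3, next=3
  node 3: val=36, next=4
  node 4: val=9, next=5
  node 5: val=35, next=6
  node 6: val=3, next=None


Floyd's tortoise (slow, +1) and hare (fast, +2):
  init: slow=0, fast=0
  step 1: slow=1, fast=2
  step 2: slow=2, fast=4
  step 3: slow=3, fast=6
  step 4: fast -> None, no cycle

Cycle: no


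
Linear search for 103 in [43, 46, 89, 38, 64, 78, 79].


i=0: 43!=103
i=1: 46!=103
i=2: 89!=103
i=3: 38!=103
i=4: 64!=103
i=5: 78!=103
i=6: 79!=103

Not found, 7 comps


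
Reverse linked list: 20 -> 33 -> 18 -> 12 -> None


Step 1: curr=20, set curr.next=prev(None) | reversed so far: 20
Step 2: curr=33, set curr.next=prev(20) | reversed so far: 33 -> 20
Step 3: curr=18, set curr.next=prev(33) | reversed so far: 18 -> 33 -> 20
Step 4: curr=12, set curr.next=prev(18) | reversed so far: 12 -> 18 -> 33 -> 20

12 -> 18 -> 33 -> 20 -> None


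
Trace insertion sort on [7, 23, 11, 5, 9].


Initial: [7, 23, 11, 5, 9]
Insert 23: [7, 23, 11, 5, 9]
Insert 11: [7, 11, 23, 5, 9]
Insert 5: [5, 7, 11, 23, 9]
Insert 9: [5, 7, 9, 11, 23]

Sorted: [5, 7, 9, 11, 23]


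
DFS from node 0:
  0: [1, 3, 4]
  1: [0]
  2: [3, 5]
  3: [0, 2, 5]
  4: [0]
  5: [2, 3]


Visit 0, push [4, 3, 1]
Visit 1, push []
Visit 3, push [5, 2]
Visit 2, push [5]
Visit 5, push []
Visit 4, push []

DFS order: [0, 1, 3, 2, 5, 4]


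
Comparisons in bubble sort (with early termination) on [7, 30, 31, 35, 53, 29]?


Algorithm: bubble sort (with early termination)
Input: [7, 30, 31, 35, 53, 29]
Sorted: [7, 29, 30, 31, 35, 53]

15


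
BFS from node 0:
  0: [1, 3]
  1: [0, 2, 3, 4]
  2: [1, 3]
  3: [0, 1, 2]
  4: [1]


Visit 0, enqueue [1, 3]
Visit 1, enqueue [2, 4]
Visit 3, enqueue []
Visit 2, enqueue []
Visit 4, enqueue []

BFS order: [0, 1, 3, 2, 4]


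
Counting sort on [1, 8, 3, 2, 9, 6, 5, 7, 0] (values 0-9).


Input: [1, 8, 3, 2, 9, 6, 5, 7, 0]
Counts: [1, 1, 1, 1, 0, 1, 1, 1, 1, 1]

Sorted: [0, 1, 2, 3, 5, 6, 7, 8, 9]


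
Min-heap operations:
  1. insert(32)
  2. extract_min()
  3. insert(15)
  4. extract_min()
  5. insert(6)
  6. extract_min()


insert(32) -> [32]
extract_min()->32, []
insert(15) -> [15]
extract_min()->15, []
insert(6) -> [6]
extract_min()->6, []

Final heap: []


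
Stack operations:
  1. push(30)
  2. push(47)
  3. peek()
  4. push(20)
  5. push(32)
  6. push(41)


push(30) -> [30]
push(47) -> [30, 47]
peek()->47
push(20) -> [30, 47, 20]
push(32) -> [30, 47, 20, 32]
push(41) -> [30, 47, 20, 32, 41]

Final stack: [30, 47, 20, 32, 41]


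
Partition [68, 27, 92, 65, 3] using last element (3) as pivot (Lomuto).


Pivot: 3
Place pivot at 0: [3, 27, 92, 65, 68]

Partitioned: [3, 27, 92, 65, 68]


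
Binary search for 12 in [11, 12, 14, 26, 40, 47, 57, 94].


Step 1: lo=0, hi=7, mid=3, val=26
Step 2: lo=0, hi=2, mid=1, val=12

Found at index 1


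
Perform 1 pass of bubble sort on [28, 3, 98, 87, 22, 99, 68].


Initial: [28, 3, 98, 87, 22, 99, 68]
Pass 1: [3, 28, 87, 22, 98, 68, 99] (4 swaps)

After 1 pass: [3, 28, 87, 22, 98, 68, 99]


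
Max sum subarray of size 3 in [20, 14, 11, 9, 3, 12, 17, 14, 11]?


[0:3]: 45
[1:4]: 34
[2:5]: 23
[3:6]: 24
[4:7]: 32
[5:8]: 43
[6:9]: 42

Max: 45 at [0:3]


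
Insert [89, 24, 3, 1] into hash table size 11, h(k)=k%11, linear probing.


Insert 89: h=1 -> slot 1
Insert 24: h=2 -> slot 2
Insert 3: h=3 -> slot 3
Insert 1: h=1, 3 probes -> slot 4

Table: [None, 89, 24, 3, 1, None, None, None, None, None, None]


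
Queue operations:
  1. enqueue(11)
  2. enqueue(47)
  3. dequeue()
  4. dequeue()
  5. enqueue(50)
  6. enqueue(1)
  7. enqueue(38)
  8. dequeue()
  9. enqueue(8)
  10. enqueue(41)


enqueue(11) -> [11]
enqueue(47) -> [11, 47]
dequeue()->11, [47]
dequeue()->47, []
enqueue(50) -> [50]
enqueue(1) -> [50, 1]
enqueue(38) -> [50, 1, 38]
dequeue()->50, [1, 38]
enqueue(8) -> [1, 38, 8]
enqueue(41) -> [1, 38, 8, 41]

Final queue: [1, 38, 8, 41]


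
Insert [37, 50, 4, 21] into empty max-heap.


Insert 37: [37]
Insert 50: [50, 37]
Insert 4: [50, 37, 4]
Insert 21: [50, 37, 4, 21]

Final heap: [50, 37, 4, 21]


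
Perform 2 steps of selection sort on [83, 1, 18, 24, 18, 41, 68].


Initial: [83, 1, 18, 24, 18, 41, 68]
Step 1: min=1 at 1
  Swap: [1, 83, 18, 24, 18, 41, 68]
Step 2: min=18 at 2
  Swap: [1, 18, 83, 24, 18, 41, 68]

After 2 steps: [1, 18, 83, 24, 18, 41, 68]


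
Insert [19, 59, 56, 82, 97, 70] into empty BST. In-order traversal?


Insert 19: root
Insert 59: R from 19
Insert 56: R from 19 -> L from 59
Insert 82: R from 19 -> R from 59
Insert 97: R from 19 -> R from 59 -> R from 82
Insert 70: R from 19 -> R from 59 -> L from 82

In-order: [19, 56, 59, 70, 82, 97]


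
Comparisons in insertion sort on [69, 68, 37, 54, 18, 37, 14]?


Algorithm: insertion sort
Input: [69, 68, 37, 54, 18, 37, 14]
Sorted: [14, 18, 37, 37, 54, 68, 69]

20


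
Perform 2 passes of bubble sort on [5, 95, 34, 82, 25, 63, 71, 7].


Initial: [5, 95, 34, 82, 25, 63, 71, 7]
Pass 1: [5, 34, 82, 25, 63, 71, 7, 95] (6 swaps)
Pass 2: [5, 34, 25, 63, 71, 7, 82, 95] (4 swaps)

After 2 passes: [5, 34, 25, 63, 71, 7, 82, 95]


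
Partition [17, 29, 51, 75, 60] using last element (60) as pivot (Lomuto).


Pivot: 60
  17 <= 60: advance i (no swap)
  29 <= 60: advance i (no swap)
  51 <= 60: advance i (no swap)
Place pivot at 3: [17, 29, 51, 60, 75]

Partitioned: [17, 29, 51, 60, 75]


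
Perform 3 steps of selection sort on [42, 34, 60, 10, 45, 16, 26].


Initial: [42, 34, 60, 10, 45, 16, 26]
Step 1: min=10 at 3
  Swap: [10, 34, 60, 42, 45, 16, 26]
Step 2: min=16 at 5
  Swap: [10, 16, 60, 42, 45, 34, 26]
Step 3: min=26 at 6
  Swap: [10, 16, 26, 42, 45, 34, 60]

After 3 steps: [10, 16, 26, 42, 45, 34, 60]


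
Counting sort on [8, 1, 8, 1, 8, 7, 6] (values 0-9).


Input: [8, 1, 8, 1, 8, 7, 6]
Counts: [0, 2, 0, 0, 0, 0, 1, 1, 3, 0]

Sorted: [1, 1, 6, 7, 8, 8, 8]
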